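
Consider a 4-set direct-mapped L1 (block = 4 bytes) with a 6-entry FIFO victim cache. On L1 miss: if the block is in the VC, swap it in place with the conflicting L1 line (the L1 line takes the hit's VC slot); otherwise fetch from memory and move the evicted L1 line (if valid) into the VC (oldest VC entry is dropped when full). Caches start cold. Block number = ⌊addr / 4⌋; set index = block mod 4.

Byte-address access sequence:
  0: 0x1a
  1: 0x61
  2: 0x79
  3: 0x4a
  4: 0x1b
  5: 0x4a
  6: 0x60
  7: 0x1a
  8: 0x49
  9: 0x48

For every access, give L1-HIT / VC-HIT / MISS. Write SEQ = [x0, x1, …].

SEQ = [MISS, MISS, MISS, MISS, VC-HIT, VC-HIT, L1-HIT, VC-HIT, VC-HIT, L1-HIT]

  [0] addr=0x1a blk=6 s=2: MISS | VC []
  [1] addr=0x61 blk=24 s=0: MISS | VC []
  [2] addr=0x79 blk=30 s=2: MISS | VC [6]
  [3] addr=0x4a blk=18 s=2: MISS | VC [6, 30]
  [4] addr=0x1b blk=6 s=2: VC-HIT | VC [18, 30]
  [5] addr=0x4a blk=18 s=2: VC-HIT | VC [6, 30]
  [6] addr=0x60 blk=24 s=0: L1-HIT | VC [6, 30]
  [7] addr=0x1a blk=6 s=2: VC-HIT | VC [18, 30]
  [8] addr=0x49 blk=18 s=2: VC-HIT | VC [6, 30]
  [9] addr=0x48 blk=18 s=2: L1-HIT | VC [6, 30]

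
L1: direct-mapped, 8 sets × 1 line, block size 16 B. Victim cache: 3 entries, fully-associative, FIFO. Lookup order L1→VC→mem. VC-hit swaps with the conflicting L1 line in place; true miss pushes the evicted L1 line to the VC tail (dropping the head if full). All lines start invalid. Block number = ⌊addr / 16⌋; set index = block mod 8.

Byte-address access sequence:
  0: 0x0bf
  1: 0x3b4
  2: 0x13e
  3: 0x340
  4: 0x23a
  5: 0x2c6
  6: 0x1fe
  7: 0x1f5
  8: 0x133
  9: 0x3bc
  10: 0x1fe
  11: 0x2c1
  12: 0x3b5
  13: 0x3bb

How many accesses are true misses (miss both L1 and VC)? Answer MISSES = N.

0: 0xbf (blk 11, set 3) → MISS  vc=[]
1: 0x3b4 (blk 59, set 3) → MISS  vc=[11]
2: 0x13e (blk 19, set 3) → MISS  vc=[11, 59]
3: 0x340 (blk 52, set 4) → MISS  vc=[11, 59]
4: 0x23a (blk 35, set 3) → MISS  vc=[11, 59, 19]
5: 0x2c6 (blk 44, set 4) → MISS  vc=[59, 19, 52]
6: 0x1fe (blk 31, set 7) → MISS  vc=[59, 19, 52]
7: 0x1f5 (blk 31, set 7) → L1-HIT  vc=[59, 19, 52]
8: 0x133 (blk 19, set 3) → VC-HIT  vc=[59, 35, 52]
9: 0x3bc (blk 59, set 3) → VC-HIT  vc=[19, 35, 52]
10: 0x1fe (blk 31, set 7) → L1-HIT  vc=[19, 35, 52]
11: 0x2c1 (blk 44, set 4) → L1-HIT  vc=[19, 35, 52]
12: 0x3b5 (blk 59, set 3) → L1-HIT  vc=[19, 35, 52]
13: 0x3bb (blk 59, set 3) → L1-HIT  vc=[19, 35, 52]

MISSES = 7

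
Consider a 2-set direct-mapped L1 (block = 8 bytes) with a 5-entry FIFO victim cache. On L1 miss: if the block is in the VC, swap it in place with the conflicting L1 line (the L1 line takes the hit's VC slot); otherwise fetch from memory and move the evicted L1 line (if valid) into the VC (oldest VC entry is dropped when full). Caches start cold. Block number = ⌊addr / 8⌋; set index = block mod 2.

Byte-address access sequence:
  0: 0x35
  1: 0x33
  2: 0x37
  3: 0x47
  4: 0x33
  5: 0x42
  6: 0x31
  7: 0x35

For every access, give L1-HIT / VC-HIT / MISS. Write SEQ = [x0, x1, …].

0: 0x35 (blk 6, set 0) → MISS  vc=[]
1: 0x33 (blk 6, set 0) → L1-HIT  vc=[]
2: 0x37 (blk 6, set 0) → L1-HIT  vc=[]
3: 0x47 (blk 8, set 0) → MISS  vc=[6]
4: 0x33 (blk 6, set 0) → VC-HIT  vc=[8]
5: 0x42 (blk 8, set 0) → VC-HIT  vc=[6]
6: 0x31 (blk 6, set 0) → VC-HIT  vc=[8]
7: 0x35 (blk 6, set 0) → L1-HIT  vc=[8]

SEQ = [MISS, L1-HIT, L1-HIT, MISS, VC-HIT, VC-HIT, VC-HIT, L1-HIT]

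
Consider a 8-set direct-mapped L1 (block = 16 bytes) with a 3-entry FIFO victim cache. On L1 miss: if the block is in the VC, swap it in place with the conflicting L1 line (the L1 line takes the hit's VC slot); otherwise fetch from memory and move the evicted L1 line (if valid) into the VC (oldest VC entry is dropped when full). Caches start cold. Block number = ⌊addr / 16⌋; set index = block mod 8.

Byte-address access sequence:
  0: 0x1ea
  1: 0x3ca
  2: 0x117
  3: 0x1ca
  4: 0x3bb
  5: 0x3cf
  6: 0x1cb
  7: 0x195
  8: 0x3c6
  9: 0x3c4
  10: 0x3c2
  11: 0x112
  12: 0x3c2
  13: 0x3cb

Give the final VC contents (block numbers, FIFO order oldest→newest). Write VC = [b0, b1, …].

0: 0x1ea (blk 30, set 6) → MISS  vc=[]
1: 0x3ca (blk 60, set 4) → MISS  vc=[]
2: 0x117 (blk 17, set 1) → MISS  vc=[]
3: 0x1ca (blk 28, set 4) → MISS  vc=[60]
4: 0x3bb (blk 59, set 3) → MISS  vc=[60]
5: 0x3cf (blk 60, set 4) → VC-HIT  vc=[28]
6: 0x1cb (blk 28, set 4) → VC-HIT  vc=[60]
7: 0x195 (blk 25, set 1) → MISS  vc=[60, 17]
8: 0x3c6 (blk 60, set 4) → VC-HIT  vc=[28, 17]
9: 0x3c4 (blk 60, set 4) → L1-HIT  vc=[28, 17]
10: 0x3c2 (blk 60, set 4) → L1-HIT  vc=[28, 17]
11: 0x112 (blk 17, set 1) → VC-HIT  vc=[28, 25]
12: 0x3c2 (blk 60, set 4) → L1-HIT  vc=[28, 25]
13: 0x3cb (blk 60, set 4) → L1-HIT  vc=[28, 25]

VC = [28, 25]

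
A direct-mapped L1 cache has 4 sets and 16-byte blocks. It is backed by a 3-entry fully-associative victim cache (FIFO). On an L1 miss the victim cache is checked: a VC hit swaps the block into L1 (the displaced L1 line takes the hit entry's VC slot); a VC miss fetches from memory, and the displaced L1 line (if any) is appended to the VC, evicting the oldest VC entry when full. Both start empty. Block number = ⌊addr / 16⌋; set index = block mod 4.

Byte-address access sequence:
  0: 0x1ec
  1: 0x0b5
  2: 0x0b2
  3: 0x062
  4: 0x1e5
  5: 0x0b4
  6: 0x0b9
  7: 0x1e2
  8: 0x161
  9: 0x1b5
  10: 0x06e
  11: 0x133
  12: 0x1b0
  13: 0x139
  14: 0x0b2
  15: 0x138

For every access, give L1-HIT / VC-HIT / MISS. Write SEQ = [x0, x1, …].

SEQ = [MISS, MISS, L1-HIT, MISS, VC-HIT, L1-HIT, L1-HIT, L1-HIT, MISS, MISS, VC-HIT, MISS, VC-HIT, VC-HIT, VC-HIT, VC-HIT]

0: 0x1ec (blk 30, set 2) → MISS  vc=[]
1: 0xb5 (blk 11, set 3) → MISS  vc=[]
2: 0xb2 (blk 11, set 3) → L1-HIT  vc=[]
3: 0x62 (blk 6, set 2) → MISS  vc=[30]
4: 0x1e5 (blk 30, set 2) → VC-HIT  vc=[6]
5: 0xb4 (blk 11, set 3) → L1-HIT  vc=[6]
6: 0xb9 (blk 11, set 3) → L1-HIT  vc=[6]
7: 0x1e2 (blk 30, set 2) → L1-HIT  vc=[6]
8: 0x161 (blk 22, set 2) → MISS  vc=[6, 30]
9: 0x1b5 (blk 27, set 3) → MISS  vc=[6, 30, 11]
10: 0x6e (blk 6, set 2) → VC-HIT  vc=[22, 30, 11]
11: 0x133 (blk 19, set 3) → MISS  vc=[30, 11, 27]
12: 0x1b0 (blk 27, set 3) → VC-HIT  vc=[30, 11, 19]
13: 0x139 (blk 19, set 3) → VC-HIT  vc=[30, 11, 27]
14: 0xb2 (blk 11, set 3) → VC-HIT  vc=[30, 19, 27]
15: 0x138 (blk 19, set 3) → VC-HIT  vc=[30, 11, 27]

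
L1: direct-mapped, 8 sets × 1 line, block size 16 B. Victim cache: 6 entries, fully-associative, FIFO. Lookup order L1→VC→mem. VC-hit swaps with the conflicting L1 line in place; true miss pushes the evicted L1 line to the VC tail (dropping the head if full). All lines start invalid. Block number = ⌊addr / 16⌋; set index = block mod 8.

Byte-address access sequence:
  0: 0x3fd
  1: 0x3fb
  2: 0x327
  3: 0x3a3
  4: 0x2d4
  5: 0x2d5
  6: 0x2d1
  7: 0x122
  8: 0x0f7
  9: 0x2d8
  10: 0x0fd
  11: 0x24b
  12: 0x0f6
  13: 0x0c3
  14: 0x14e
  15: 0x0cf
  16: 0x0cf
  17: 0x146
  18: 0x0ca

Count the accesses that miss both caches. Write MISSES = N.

MISSES = 9

  [0] addr=0x3fd blk=63 s=7: MISS | VC []
  [1] addr=0x3fb blk=63 s=7: L1-HIT | VC []
  [2] addr=0x327 blk=50 s=2: MISS | VC []
  [3] addr=0x3a3 blk=58 s=2: MISS | VC [50]
  [4] addr=0x2d4 blk=45 s=5: MISS | VC [50]
  [5] addr=0x2d5 blk=45 s=5: L1-HIT | VC [50]
  [6] addr=0x2d1 blk=45 s=5: L1-HIT | VC [50]
  [7] addr=0x122 blk=18 s=2: MISS | VC [50, 58]
  [8] addr=0xf7 blk=15 s=7: MISS | VC [50, 58, 63]
  [9] addr=0x2d8 blk=45 s=5: L1-HIT | VC [50, 58, 63]
  [10] addr=0xfd blk=15 s=7: L1-HIT | VC [50, 58, 63]
  [11] addr=0x24b blk=36 s=4: MISS | VC [50, 58, 63]
  [12] addr=0xf6 blk=15 s=7: L1-HIT | VC [50, 58, 63]
  [13] addr=0xc3 blk=12 s=4: MISS | VC [50, 58, 63, 36]
  [14] addr=0x14e blk=20 s=4: MISS | VC [50, 58, 63, 36, 12]
  [15] addr=0xcf blk=12 s=4: VC-HIT | VC [50, 58, 63, 36, 20]
  [16] addr=0xcf blk=12 s=4: L1-HIT | VC [50, 58, 63, 36, 20]
  [17] addr=0x146 blk=20 s=4: VC-HIT | VC [50, 58, 63, 36, 12]
  [18] addr=0xca blk=12 s=4: VC-HIT | VC [50, 58, 63, 36, 20]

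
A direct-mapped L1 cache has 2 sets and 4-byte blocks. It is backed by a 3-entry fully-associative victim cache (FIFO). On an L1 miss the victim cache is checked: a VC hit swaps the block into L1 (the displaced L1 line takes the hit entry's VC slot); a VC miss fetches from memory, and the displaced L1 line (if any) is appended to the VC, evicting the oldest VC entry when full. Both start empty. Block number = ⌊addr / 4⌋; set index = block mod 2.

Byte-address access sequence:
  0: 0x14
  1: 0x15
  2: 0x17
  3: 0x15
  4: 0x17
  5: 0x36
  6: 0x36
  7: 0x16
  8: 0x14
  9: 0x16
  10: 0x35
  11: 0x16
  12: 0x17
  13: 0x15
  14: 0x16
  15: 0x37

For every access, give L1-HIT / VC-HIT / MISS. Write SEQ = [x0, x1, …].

  [0] addr=0x14 blk=5 s=1: MISS | VC []
  [1] addr=0x15 blk=5 s=1: L1-HIT | VC []
  [2] addr=0x17 blk=5 s=1: L1-HIT | VC []
  [3] addr=0x15 blk=5 s=1: L1-HIT | VC []
  [4] addr=0x17 blk=5 s=1: L1-HIT | VC []
  [5] addr=0x36 blk=13 s=1: MISS | VC [5]
  [6] addr=0x36 blk=13 s=1: L1-HIT | VC [5]
  [7] addr=0x16 blk=5 s=1: VC-HIT | VC [13]
  [8] addr=0x14 blk=5 s=1: L1-HIT | VC [13]
  [9] addr=0x16 blk=5 s=1: L1-HIT | VC [13]
  [10] addr=0x35 blk=13 s=1: VC-HIT | VC [5]
  [11] addr=0x16 blk=5 s=1: VC-HIT | VC [13]
  [12] addr=0x17 blk=5 s=1: L1-HIT | VC [13]
  [13] addr=0x15 blk=5 s=1: L1-HIT | VC [13]
  [14] addr=0x16 blk=5 s=1: L1-HIT | VC [13]
  [15] addr=0x37 blk=13 s=1: VC-HIT | VC [5]

SEQ = [MISS, L1-HIT, L1-HIT, L1-HIT, L1-HIT, MISS, L1-HIT, VC-HIT, L1-HIT, L1-HIT, VC-HIT, VC-HIT, L1-HIT, L1-HIT, L1-HIT, VC-HIT]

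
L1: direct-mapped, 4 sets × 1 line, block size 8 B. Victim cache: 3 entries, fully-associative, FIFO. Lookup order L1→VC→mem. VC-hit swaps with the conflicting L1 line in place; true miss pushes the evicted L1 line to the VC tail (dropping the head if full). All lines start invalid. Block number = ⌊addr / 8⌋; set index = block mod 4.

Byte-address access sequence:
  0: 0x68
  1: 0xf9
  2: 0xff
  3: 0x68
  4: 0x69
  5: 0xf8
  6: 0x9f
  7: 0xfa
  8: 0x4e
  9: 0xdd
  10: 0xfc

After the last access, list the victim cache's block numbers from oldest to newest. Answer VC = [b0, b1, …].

VC = [19, 13, 27]

0: 0x68 (blk 13, set 1) → MISS  vc=[]
1: 0xf9 (blk 31, set 3) → MISS  vc=[]
2: 0xff (blk 31, set 3) → L1-HIT  vc=[]
3: 0x68 (blk 13, set 1) → L1-HIT  vc=[]
4: 0x69 (blk 13, set 1) → L1-HIT  vc=[]
5: 0xf8 (blk 31, set 3) → L1-HIT  vc=[]
6: 0x9f (blk 19, set 3) → MISS  vc=[31]
7: 0xfa (blk 31, set 3) → VC-HIT  vc=[19]
8: 0x4e (blk 9, set 1) → MISS  vc=[19, 13]
9: 0xdd (blk 27, set 3) → MISS  vc=[19, 13, 31]
10: 0xfc (blk 31, set 3) → VC-HIT  vc=[19, 13, 27]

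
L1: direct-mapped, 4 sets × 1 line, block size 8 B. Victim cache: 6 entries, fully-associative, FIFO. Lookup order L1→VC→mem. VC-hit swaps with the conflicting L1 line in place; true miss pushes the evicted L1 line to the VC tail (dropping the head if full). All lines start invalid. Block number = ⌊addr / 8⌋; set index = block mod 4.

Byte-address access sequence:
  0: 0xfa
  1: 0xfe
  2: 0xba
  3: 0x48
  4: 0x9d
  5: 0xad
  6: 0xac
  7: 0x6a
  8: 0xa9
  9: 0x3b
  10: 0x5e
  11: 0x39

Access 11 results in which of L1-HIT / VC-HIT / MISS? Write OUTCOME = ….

#0 0xfa→b31/s3 MISS; vc=[]
#1 0xfe→b31/s3 L1-HIT; vc=[]
#2 0xba→b23/s3 MISS; vc=[31]
#3 0x48→b9/s1 MISS; vc=[31]
#4 0x9d→b19/s3 MISS; vc=[31,23]
#5 0xad→b21/s1 MISS; vc=[31,23,9]
#6 0xac→b21/s1 L1-HIT; vc=[31,23,9]
#7 0x6a→b13/s1 MISS; vc=[31,23,9,21]
#8 0xa9→b21/s1 VC-HIT; vc=[31,23,9,13]
#9 0x3b→b7/s3 MISS; vc=[31,23,9,13,19]
#10 0x5e→b11/s3 MISS; vc=[31,23,9,13,19,7]
#11 0x39→b7/s3 VC-HIT; vc=[31,23,9,13,19,11]

OUTCOME = VC-HIT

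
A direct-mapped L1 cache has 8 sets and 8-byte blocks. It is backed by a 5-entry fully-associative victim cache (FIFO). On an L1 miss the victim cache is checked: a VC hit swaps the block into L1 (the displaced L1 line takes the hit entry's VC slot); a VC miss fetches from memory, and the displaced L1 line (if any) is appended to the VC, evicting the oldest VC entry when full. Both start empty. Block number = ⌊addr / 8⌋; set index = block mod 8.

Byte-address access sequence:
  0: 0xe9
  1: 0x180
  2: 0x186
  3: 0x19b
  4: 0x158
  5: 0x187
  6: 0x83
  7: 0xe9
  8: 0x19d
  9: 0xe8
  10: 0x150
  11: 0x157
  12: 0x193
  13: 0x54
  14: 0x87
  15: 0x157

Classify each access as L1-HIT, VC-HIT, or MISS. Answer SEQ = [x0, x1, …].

SEQ = [MISS, MISS, L1-HIT, MISS, MISS, L1-HIT, MISS, L1-HIT, VC-HIT, L1-HIT, MISS, L1-HIT, MISS, MISS, L1-HIT, VC-HIT]

  [0] addr=0xe9 blk=29 s=5: MISS | VC []
  [1] addr=0x180 blk=48 s=0: MISS | VC []
  [2] addr=0x186 blk=48 s=0: L1-HIT | VC []
  [3] addr=0x19b blk=51 s=3: MISS | VC []
  [4] addr=0x158 blk=43 s=3: MISS | VC [51]
  [5] addr=0x187 blk=48 s=0: L1-HIT | VC [51]
  [6] addr=0x83 blk=16 s=0: MISS | VC [51, 48]
  [7] addr=0xe9 blk=29 s=5: L1-HIT | VC [51, 48]
  [8] addr=0x19d blk=51 s=3: VC-HIT | VC [43, 48]
  [9] addr=0xe8 blk=29 s=5: L1-HIT | VC [43, 48]
  [10] addr=0x150 blk=42 s=2: MISS | VC [43, 48]
  [11] addr=0x157 blk=42 s=2: L1-HIT | VC [43, 48]
  [12] addr=0x193 blk=50 s=2: MISS | VC [43, 48, 42]
  [13] addr=0x54 blk=10 s=2: MISS | VC [43, 48, 42, 50]
  [14] addr=0x87 blk=16 s=0: L1-HIT | VC [43, 48, 42, 50]
  [15] addr=0x157 blk=42 s=2: VC-HIT | VC [43, 48, 10, 50]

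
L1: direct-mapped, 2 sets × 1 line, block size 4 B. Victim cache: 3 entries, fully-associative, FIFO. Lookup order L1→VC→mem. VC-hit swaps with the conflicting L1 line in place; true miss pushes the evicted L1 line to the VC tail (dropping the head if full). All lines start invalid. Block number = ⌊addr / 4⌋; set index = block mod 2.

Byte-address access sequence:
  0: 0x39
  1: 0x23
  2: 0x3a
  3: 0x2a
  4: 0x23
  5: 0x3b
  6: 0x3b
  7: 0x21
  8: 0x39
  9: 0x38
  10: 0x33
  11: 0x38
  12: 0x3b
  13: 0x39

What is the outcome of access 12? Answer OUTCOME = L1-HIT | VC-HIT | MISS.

0: 0x39 (blk 14, set 0) → MISS  vc=[]
1: 0x23 (blk 8, set 0) → MISS  vc=[14]
2: 0x3a (blk 14, set 0) → VC-HIT  vc=[8]
3: 0x2a (blk 10, set 0) → MISS  vc=[8, 14]
4: 0x23 (blk 8, set 0) → VC-HIT  vc=[10, 14]
5: 0x3b (blk 14, set 0) → VC-HIT  vc=[10, 8]
6: 0x3b (blk 14, set 0) → L1-HIT  vc=[10, 8]
7: 0x21 (blk 8, set 0) → VC-HIT  vc=[10, 14]
8: 0x39 (blk 14, set 0) → VC-HIT  vc=[10, 8]
9: 0x38 (blk 14, set 0) → L1-HIT  vc=[10, 8]
10: 0x33 (blk 12, set 0) → MISS  vc=[10, 8, 14]
11: 0x38 (blk 14, set 0) → VC-HIT  vc=[10, 8, 12]
12: 0x3b (blk 14, set 0) → L1-HIT  vc=[10, 8, 12]
13: 0x39 (blk 14, set 0) → L1-HIT  vc=[10, 8, 12]

OUTCOME = L1-HIT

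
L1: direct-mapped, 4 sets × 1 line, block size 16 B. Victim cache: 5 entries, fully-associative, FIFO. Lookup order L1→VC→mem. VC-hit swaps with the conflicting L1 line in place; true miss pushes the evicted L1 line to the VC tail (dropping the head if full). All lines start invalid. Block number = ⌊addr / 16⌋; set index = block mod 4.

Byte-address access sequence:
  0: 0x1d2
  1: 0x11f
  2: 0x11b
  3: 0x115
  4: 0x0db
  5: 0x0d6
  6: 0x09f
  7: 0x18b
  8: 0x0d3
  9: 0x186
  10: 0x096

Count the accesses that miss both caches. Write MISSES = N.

MISSES = 5

  [0] addr=0x1d2 blk=29 s=1: MISS | VC []
  [1] addr=0x11f blk=17 s=1: MISS | VC [29]
  [2] addr=0x11b blk=17 s=1: L1-HIT | VC [29]
  [3] addr=0x115 blk=17 s=1: L1-HIT | VC [29]
  [4] addr=0xdb blk=13 s=1: MISS | VC [29, 17]
  [5] addr=0xd6 blk=13 s=1: L1-HIT | VC [29, 17]
  [6] addr=0x9f blk=9 s=1: MISS | VC [29, 17, 13]
  [7] addr=0x18b blk=24 s=0: MISS | VC [29, 17, 13]
  [8] addr=0xd3 blk=13 s=1: VC-HIT | VC [29, 17, 9]
  [9] addr=0x186 blk=24 s=0: L1-HIT | VC [29, 17, 9]
  [10] addr=0x96 blk=9 s=1: VC-HIT | VC [29, 17, 13]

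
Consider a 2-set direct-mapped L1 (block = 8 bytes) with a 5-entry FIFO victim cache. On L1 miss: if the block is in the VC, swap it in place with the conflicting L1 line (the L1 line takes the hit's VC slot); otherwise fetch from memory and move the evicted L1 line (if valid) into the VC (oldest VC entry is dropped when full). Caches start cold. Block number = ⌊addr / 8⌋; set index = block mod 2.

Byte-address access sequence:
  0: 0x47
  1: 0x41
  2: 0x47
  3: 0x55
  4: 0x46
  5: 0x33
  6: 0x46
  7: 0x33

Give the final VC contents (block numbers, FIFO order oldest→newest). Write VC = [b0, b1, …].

  [0] addr=0x47 blk=8 s=0: MISS | VC []
  [1] addr=0x41 blk=8 s=0: L1-HIT | VC []
  [2] addr=0x47 blk=8 s=0: L1-HIT | VC []
  [3] addr=0x55 blk=10 s=0: MISS | VC [8]
  [4] addr=0x46 blk=8 s=0: VC-HIT | VC [10]
  [5] addr=0x33 blk=6 s=0: MISS | VC [10, 8]
  [6] addr=0x46 blk=8 s=0: VC-HIT | VC [10, 6]
  [7] addr=0x33 blk=6 s=0: VC-HIT | VC [10, 8]

VC = [10, 8]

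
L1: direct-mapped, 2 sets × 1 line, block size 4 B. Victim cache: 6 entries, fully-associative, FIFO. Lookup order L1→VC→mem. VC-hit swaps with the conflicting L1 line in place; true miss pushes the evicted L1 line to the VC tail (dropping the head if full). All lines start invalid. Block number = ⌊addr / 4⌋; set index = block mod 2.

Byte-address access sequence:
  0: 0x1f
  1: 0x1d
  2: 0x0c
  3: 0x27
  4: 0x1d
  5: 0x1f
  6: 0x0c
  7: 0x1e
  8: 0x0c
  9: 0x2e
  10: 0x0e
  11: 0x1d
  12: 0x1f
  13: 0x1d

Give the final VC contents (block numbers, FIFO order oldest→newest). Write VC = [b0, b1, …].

#0 0x1f→b7/s1 MISS; vc=[]
#1 0x1d→b7/s1 L1-HIT; vc=[]
#2 0xc→b3/s1 MISS; vc=[7]
#3 0x27→b9/s1 MISS; vc=[7,3]
#4 0x1d→b7/s1 VC-HIT; vc=[9,3]
#5 0x1f→b7/s1 L1-HIT; vc=[9,3]
#6 0xc→b3/s1 VC-HIT; vc=[9,7]
#7 0x1e→b7/s1 VC-HIT; vc=[9,3]
#8 0xc→b3/s1 VC-HIT; vc=[9,7]
#9 0x2e→b11/s1 MISS; vc=[9,7,3]
#10 0xe→b3/s1 VC-HIT; vc=[9,7,11]
#11 0x1d→b7/s1 VC-HIT; vc=[9,3,11]
#12 0x1f→b7/s1 L1-HIT; vc=[9,3,11]
#13 0x1d→b7/s1 L1-HIT; vc=[9,3,11]

VC = [9, 3, 11]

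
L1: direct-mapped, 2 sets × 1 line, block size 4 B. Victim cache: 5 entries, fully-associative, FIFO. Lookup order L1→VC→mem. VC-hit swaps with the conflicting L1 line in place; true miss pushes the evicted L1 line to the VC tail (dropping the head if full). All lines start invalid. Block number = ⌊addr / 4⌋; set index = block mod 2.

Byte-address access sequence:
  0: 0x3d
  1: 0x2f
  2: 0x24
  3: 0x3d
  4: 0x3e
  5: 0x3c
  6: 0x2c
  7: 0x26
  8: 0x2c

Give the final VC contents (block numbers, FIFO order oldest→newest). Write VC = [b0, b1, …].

VC = [9, 15]

  [0] addr=0x3d blk=15 s=1: MISS | VC []
  [1] addr=0x2f blk=11 s=1: MISS | VC [15]
  [2] addr=0x24 blk=9 s=1: MISS | VC [15, 11]
  [3] addr=0x3d blk=15 s=1: VC-HIT | VC [9, 11]
  [4] addr=0x3e blk=15 s=1: L1-HIT | VC [9, 11]
  [5] addr=0x3c blk=15 s=1: L1-HIT | VC [9, 11]
  [6] addr=0x2c blk=11 s=1: VC-HIT | VC [9, 15]
  [7] addr=0x26 blk=9 s=1: VC-HIT | VC [11, 15]
  [8] addr=0x2c blk=11 s=1: VC-HIT | VC [9, 15]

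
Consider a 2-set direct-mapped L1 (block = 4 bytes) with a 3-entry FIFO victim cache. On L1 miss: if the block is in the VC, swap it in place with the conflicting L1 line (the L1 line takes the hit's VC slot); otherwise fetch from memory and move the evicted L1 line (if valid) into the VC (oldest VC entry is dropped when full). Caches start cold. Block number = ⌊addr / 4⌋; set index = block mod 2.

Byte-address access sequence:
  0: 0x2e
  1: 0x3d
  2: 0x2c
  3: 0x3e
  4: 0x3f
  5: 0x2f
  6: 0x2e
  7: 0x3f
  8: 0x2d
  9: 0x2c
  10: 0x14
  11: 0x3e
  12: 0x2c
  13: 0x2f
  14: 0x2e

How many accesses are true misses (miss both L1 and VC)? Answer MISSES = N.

  [0] addr=0x2e blk=11 s=1: MISS | VC []
  [1] addr=0x3d blk=15 s=1: MISS | VC [11]
  [2] addr=0x2c blk=11 s=1: VC-HIT | VC [15]
  [3] addr=0x3e blk=15 s=1: VC-HIT | VC [11]
  [4] addr=0x3f blk=15 s=1: L1-HIT | VC [11]
  [5] addr=0x2f blk=11 s=1: VC-HIT | VC [15]
  [6] addr=0x2e blk=11 s=1: L1-HIT | VC [15]
  [7] addr=0x3f blk=15 s=1: VC-HIT | VC [11]
  [8] addr=0x2d blk=11 s=1: VC-HIT | VC [15]
  [9] addr=0x2c blk=11 s=1: L1-HIT | VC [15]
  [10] addr=0x14 blk=5 s=1: MISS | VC [15, 11]
  [11] addr=0x3e blk=15 s=1: VC-HIT | VC [5, 11]
  [12] addr=0x2c blk=11 s=1: VC-HIT | VC [5, 15]
  [13] addr=0x2f blk=11 s=1: L1-HIT | VC [5, 15]
  [14] addr=0x2e blk=11 s=1: L1-HIT | VC [5, 15]

MISSES = 3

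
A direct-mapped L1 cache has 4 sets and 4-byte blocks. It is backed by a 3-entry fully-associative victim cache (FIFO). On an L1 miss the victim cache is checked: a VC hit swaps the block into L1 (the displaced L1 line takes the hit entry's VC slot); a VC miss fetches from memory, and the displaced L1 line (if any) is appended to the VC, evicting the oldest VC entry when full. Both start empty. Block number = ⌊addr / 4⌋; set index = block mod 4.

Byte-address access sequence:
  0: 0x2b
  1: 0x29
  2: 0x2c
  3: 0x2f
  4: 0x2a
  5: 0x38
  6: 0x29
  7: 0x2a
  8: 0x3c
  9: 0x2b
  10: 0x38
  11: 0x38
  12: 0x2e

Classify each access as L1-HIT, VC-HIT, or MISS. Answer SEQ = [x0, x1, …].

  [0] addr=0x2b blk=10 s=2: MISS | VC []
  [1] addr=0x29 blk=10 s=2: L1-HIT | VC []
  [2] addr=0x2c blk=11 s=3: MISS | VC []
  [3] addr=0x2f blk=11 s=3: L1-HIT | VC []
  [4] addr=0x2a blk=10 s=2: L1-HIT | VC []
  [5] addr=0x38 blk=14 s=2: MISS | VC [10]
  [6] addr=0x29 blk=10 s=2: VC-HIT | VC [14]
  [7] addr=0x2a blk=10 s=2: L1-HIT | VC [14]
  [8] addr=0x3c blk=15 s=3: MISS | VC [14, 11]
  [9] addr=0x2b blk=10 s=2: L1-HIT | VC [14, 11]
  [10] addr=0x38 blk=14 s=2: VC-HIT | VC [10, 11]
  [11] addr=0x38 blk=14 s=2: L1-HIT | VC [10, 11]
  [12] addr=0x2e blk=11 s=3: VC-HIT | VC [10, 15]

SEQ = [MISS, L1-HIT, MISS, L1-HIT, L1-HIT, MISS, VC-HIT, L1-HIT, MISS, L1-HIT, VC-HIT, L1-HIT, VC-HIT]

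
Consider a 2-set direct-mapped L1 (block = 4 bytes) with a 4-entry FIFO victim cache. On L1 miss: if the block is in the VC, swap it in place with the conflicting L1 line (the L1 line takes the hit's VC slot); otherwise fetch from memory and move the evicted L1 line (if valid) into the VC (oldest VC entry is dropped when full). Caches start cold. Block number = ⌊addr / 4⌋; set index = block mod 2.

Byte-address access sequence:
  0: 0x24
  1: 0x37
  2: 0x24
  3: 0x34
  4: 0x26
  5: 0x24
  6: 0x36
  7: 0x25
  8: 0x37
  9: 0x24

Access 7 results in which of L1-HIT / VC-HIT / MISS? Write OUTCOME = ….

0: 0x24 (blk 9, set 1) → MISS  vc=[]
1: 0x37 (blk 13, set 1) → MISS  vc=[9]
2: 0x24 (blk 9, set 1) → VC-HIT  vc=[13]
3: 0x34 (blk 13, set 1) → VC-HIT  vc=[9]
4: 0x26 (blk 9, set 1) → VC-HIT  vc=[13]
5: 0x24 (blk 9, set 1) → L1-HIT  vc=[13]
6: 0x36 (blk 13, set 1) → VC-HIT  vc=[9]
7: 0x25 (blk 9, set 1) → VC-HIT  vc=[13]
8: 0x37 (blk 13, set 1) → VC-HIT  vc=[9]
9: 0x24 (blk 9, set 1) → VC-HIT  vc=[13]

OUTCOME = VC-HIT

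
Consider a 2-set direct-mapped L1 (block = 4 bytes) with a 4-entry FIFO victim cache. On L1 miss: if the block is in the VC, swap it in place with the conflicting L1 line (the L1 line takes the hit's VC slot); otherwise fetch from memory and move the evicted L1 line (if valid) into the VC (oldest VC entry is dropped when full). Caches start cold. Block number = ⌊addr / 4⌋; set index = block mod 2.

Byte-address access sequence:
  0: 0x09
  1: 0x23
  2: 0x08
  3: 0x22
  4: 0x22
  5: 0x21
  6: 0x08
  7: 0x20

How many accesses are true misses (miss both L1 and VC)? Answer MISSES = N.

0: 0x9 (blk 2, set 0) → MISS  vc=[]
1: 0x23 (blk 8, set 0) → MISS  vc=[2]
2: 0x8 (blk 2, set 0) → VC-HIT  vc=[8]
3: 0x22 (blk 8, set 0) → VC-HIT  vc=[2]
4: 0x22 (blk 8, set 0) → L1-HIT  vc=[2]
5: 0x21 (blk 8, set 0) → L1-HIT  vc=[2]
6: 0x8 (blk 2, set 0) → VC-HIT  vc=[8]
7: 0x20 (blk 8, set 0) → VC-HIT  vc=[2]

MISSES = 2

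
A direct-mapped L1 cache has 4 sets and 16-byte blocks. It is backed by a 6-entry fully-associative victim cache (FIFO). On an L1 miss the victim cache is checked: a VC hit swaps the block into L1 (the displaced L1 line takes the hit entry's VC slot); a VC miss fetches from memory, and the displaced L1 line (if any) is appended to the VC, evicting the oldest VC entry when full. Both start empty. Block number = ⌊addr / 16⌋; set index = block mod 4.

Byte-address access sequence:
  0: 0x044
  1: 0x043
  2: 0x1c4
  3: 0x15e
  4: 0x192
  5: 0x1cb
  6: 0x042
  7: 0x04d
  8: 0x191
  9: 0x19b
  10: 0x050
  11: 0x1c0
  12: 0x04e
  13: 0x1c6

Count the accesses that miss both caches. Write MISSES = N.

MISSES = 5

0: 0x44 (blk 4, set 0) → MISS  vc=[]
1: 0x43 (blk 4, set 0) → L1-HIT  vc=[]
2: 0x1c4 (blk 28, set 0) → MISS  vc=[4]
3: 0x15e (blk 21, set 1) → MISS  vc=[4]
4: 0x192 (blk 25, set 1) → MISS  vc=[4, 21]
5: 0x1cb (blk 28, set 0) → L1-HIT  vc=[4, 21]
6: 0x42 (blk 4, set 0) → VC-HIT  vc=[28, 21]
7: 0x4d (blk 4, set 0) → L1-HIT  vc=[28, 21]
8: 0x191 (blk 25, set 1) → L1-HIT  vc=[28, 21]
9: 0x19b (blk 25, set 1) → L1-HIT  vc=[28, 21]
10: 0x50 (blk 5, set 1) → MISS  vc=[28, 21, 25]
11: 0x1c0 (blk 28, set 0) → VC-HIT  vc=[4, 21, 25]
12: 0x4e (blk 4, set 0) → VC-HIT  vc=[28, 21, 25]
13: 0x1c6 (blk 28, set 0) → VC-HIT  vc=[4, 21, 25]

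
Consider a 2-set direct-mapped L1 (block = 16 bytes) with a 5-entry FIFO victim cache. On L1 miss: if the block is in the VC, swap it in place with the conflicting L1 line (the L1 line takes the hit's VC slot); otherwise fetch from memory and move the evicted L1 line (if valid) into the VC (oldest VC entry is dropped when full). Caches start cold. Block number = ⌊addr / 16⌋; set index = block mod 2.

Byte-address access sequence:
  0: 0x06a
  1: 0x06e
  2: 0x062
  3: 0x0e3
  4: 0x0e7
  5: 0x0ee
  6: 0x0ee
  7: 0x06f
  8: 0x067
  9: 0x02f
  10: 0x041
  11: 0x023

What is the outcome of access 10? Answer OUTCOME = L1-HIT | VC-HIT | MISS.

  [0] addr=0x6a blk=6 s=0: MISS | VC []
  [1] addr=0x6e blk=6 s=0: L1-HIT | VC []
  [2] addr=0x62 blk=6 s=0: L1-HIT | VC []
  [3] addr=0xe3 blk=14 s=0: MISS | VC [6]
  [4] addr=0xe7 blk=14 s=0: L1-HIT | VC [6]
  [5] addr=0xee blk=14 s=0: L1-HIT | VC [6]
  [6] addr=0xee blk=14 s=0: L1-HIT | VC [6]
  [7] addr=0x6f blk=6 s=0: VC-HIT | VC [14]
  [8] addr=0x67 blk=6 s=0: L1-HIT | VC [14]
  [9] addr=0x2f blk=2 s=0: MISS | VC [14, 6]
  [10] addr=0x41 blk=4 s=0: MISS | VC [14, 6, 2]
  [11] addr=0x23 blk=2 s=0: VC-HIT | VC [14, 6, 4]

OUTCOME = MISS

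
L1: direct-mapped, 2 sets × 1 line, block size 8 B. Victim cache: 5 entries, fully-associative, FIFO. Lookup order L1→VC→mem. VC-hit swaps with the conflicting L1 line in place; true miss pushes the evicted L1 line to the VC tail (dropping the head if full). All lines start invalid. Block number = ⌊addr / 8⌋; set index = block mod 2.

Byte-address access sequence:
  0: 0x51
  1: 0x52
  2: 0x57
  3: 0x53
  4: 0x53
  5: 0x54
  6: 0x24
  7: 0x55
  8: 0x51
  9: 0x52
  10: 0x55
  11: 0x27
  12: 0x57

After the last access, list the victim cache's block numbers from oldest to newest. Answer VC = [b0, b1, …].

VC = [4]

#0 0x51→b10/s0 MISS; vc=[]
#1 0x52→b10/s0 L1-HIT; vc=[]
#2 0x57→b10/s0 L1-HIT; vc=[]
#3 0x53→b10/s0 L1-HIT; vc=[]
#4 0x53→b10/s0 L1-HIT; vc=[]
#5 0x54→b10/s0 L1-HIT; vc=[]
#6 0x24→b4/s0 MISS; vc=[10]
#7 0x55→b10/s0 VC-HIT; vc=[4]
#8 0x51→b10/s0 L1-HIT; vc=[4]
#9 0x52→b10/s0 L1-HIT; vc=[4]
#10 0x55→b10/s0 L1-HIT; vc=[4]
#11 0x27→b4/s0 VC-HIT; vc=[10]
#12 0x57→b10/s0 VC-HIT; vc=[4]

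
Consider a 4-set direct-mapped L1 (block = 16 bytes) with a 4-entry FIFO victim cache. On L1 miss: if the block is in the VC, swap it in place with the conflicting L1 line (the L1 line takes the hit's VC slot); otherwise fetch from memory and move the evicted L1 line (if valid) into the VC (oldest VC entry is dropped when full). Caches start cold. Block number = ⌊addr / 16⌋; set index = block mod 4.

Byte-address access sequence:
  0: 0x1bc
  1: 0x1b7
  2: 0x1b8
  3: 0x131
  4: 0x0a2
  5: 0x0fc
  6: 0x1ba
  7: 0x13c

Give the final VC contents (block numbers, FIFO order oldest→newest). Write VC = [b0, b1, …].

VC = [15, 27]

0: 0x1bc (blk 27, set 3) → MISS  vc=[]
1: 0x1b7 (blk 27, set 3) → L1-HIT  vc=[]
2: 0x1b8 (blk 27, set 3) → L1-HIT  vc=[]
3: 0x131 (blk 19, set 3) → MISS  vc=[27]
4: 0xa2 (blk 10, set 2) → MISS  vc=[27]
5: 0xfc (blk 15, set 3) → MISS  vc=[27, 19]
6: 0x1ba (blk 27, set 3) → VC-HIT  vc=[15, 19]
7: 0x13c (blk 19, set 3) → VC-HIT  vc=[15, 27]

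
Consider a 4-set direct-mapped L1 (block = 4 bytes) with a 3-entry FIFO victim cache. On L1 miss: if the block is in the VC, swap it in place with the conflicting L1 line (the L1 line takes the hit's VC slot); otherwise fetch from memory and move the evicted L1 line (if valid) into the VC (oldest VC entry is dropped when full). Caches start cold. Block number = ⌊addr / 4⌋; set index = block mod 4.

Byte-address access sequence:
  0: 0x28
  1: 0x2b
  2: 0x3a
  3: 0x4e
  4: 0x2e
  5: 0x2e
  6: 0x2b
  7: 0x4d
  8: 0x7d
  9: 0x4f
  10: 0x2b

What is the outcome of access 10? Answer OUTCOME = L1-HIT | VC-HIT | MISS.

  [0] addr=0x28 blk=10 s=2: MISS | VC []
  [1] addr=0x2b blk=10 s=2: L1-HIT | VC []
  [2] addr=0x3a blk=14 s=2: MISS | VC [10]
  [3] addr=0x4e blk=19 s=3: MISS | VC [10]
  [4] addr=0x2e blk=11 s=3: MISS | VC [10, 19]
  [5] addr=0x2e blk=11 s=3: L1-HIT | VC [10, 19]
  [6] addr=0x2b blk=10 s=2: VC-HIT | VC [14, 19]
  [7] addr=0x4d blk=19 s=3: VC-HIT | VC [14, 11]
  [8] addr=0x7d blk=31 s=3: MISS | VC [14, 11, 19]
  [9] addr=0x4f blk=19 s=3: VC-HIT | VC [14, 11, 31]
  [10] addr=0x2b blk=10 s=2: L1-HIT | VC [14, 11, 31]

OUTCOME = L1-HIT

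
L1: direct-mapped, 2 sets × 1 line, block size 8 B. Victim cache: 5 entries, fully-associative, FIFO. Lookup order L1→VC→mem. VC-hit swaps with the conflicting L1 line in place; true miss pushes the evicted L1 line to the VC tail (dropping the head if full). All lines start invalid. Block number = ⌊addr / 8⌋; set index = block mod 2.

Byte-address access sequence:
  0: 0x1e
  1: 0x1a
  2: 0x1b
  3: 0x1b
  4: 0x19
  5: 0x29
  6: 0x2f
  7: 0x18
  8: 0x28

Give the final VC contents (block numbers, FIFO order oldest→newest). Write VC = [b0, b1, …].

VC = [3]

#0 0x1e→b3/s1 MISS; vc=[]
#1 0x1a→b3/s1 L1-HIT; vc=[]
#2 0x1b→b3/s1 L1-HIT; vc=[]
#3 0x1b→b3/s1 L1-HIT; vc=[]
#4 0x19→b3/s1 L1-HIT; vc=[]
#5 0x29→b5/s1 MISS; vc=[3]
#6 0x2f→b5/s1 L1-HIT; vc=[3]
#7 0x18→b3/s1 VC-HIT; vc=[5]
#8 0x28→b5/s1 VC-HIT; vc=[3]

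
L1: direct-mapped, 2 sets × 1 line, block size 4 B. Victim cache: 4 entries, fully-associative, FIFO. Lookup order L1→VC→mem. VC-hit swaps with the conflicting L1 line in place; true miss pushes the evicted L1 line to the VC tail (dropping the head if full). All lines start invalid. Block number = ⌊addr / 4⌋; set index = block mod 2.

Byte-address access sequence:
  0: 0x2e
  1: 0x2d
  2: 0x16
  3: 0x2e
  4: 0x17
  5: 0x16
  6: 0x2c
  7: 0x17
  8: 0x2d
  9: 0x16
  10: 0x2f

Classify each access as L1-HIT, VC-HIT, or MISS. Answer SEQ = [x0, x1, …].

SEQ = [MISS, L1-HIT, MISS, VC-HIT, VC-HIT, L1-HIT, VC-HIT, VC-HIT, VC-HIT, VC-HIT, VC-HIT]

0: 0x2e (blk 11, set 1) → MISS  vc=[]
1: 0x2d (blk 11, set 1) → L1-HIT  vc=[]
2: 0x16 (blk 5, set 1) → MISS  vc=[11]
3: 0x2e (blk 11, set 1) → VC-HIT  vc=[5]
4: 0x17 (blk 5, set 1) → VC-HIT  vc=[11]
5: 0x16 (blk 5, set 1) → L1-HIT  vc=[11]
6: 0x2c (blk 11, set 1) → VC-HIT  vc=[5]
7: 0x17 (blk 5, set 1) → VC-HIT  vc=[11]
8: 0x2d (blk 11, set 1) → VC-HIT  vc=[5]
9: 0x16 (blk 5, set 1) → VC-HIT  vc=[11]
10: 0x2f (blk 11, set 1) → VC-HIT  vc=[5]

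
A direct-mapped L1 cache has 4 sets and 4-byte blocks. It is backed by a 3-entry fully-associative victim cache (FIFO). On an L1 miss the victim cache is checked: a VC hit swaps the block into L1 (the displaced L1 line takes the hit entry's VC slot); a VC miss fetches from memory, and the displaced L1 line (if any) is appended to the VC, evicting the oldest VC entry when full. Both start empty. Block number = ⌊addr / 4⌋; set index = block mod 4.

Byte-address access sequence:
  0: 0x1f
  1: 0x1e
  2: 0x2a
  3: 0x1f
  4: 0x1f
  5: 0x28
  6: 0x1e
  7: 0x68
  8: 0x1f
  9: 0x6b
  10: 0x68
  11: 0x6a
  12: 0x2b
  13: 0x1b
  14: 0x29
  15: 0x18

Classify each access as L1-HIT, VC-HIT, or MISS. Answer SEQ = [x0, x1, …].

SEQ = [MISS, L1-HIT, MISS, L1-HIT, L1-HIT, L1-HIT, L1-HIT, MISS, L1-HIT, L1-HIT, L1-HIT, L1-HIT, VC-HIT, MISS, VC-HIT, VC-HIT]

0: 0x1f (blk 7, set 3) → MISS  vc=[]
1: 0x1e (blk 7, set 3) → L1-HIT  vc=[]
2: 0x2a (blk 10, set 2) → MISS  vc=[]
3: 0x1f (blk 7, set 3) → L1-HIT  vc=[]
4: 0x1f (blk 7, set 3) → L1-HIT  vc=[]
5: 0x28 (blk 10, set 2) → L1-HIT  vc=[]
6: 0x1e (blk 7, set 3) → L1-HIT  vc=[]
7: 0x68 (blk 26, set 2) → MISS  vc=[10]
8: 0x1f (blk 7, set 3) → L1-HIT  vc=[10]
9: 0x6b (blk 26, set 2) → L1-HIT  vc=[10]
10: 0x68 (blk 26, set 2) → L1-HIT  vc=[10]
11: 0x6a (blk 26, set 2) → L1-HIT  vc=[10]
12: 0x2b (blk 10, set 2) → VC-HIT  vc=[26]
13: 0x1b (blk 6, set 2) → MISS  vc=[26, 10]
14: 0x29 (blk 10, set 2) → VC-HIT  vc=[26, 6]
15: 0x18 (blk 6, set 2) → VC-HIT  vc=[26, 10]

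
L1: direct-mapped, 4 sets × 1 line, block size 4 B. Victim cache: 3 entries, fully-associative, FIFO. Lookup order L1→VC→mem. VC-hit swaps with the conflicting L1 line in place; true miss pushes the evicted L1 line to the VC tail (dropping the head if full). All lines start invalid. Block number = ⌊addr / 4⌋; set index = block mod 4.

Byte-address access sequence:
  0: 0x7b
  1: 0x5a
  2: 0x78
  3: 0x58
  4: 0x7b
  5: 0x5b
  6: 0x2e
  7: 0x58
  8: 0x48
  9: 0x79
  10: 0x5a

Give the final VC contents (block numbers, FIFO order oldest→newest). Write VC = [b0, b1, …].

VC = [18, 30]

  [0] addr=0x7b blk=30 s=2: MISS | VC []
  [1] addr=0x5a blk=22 s=2: MISS | VC [30]
  [2] addr=0x78 blk=30 s=2: VC-HIT | VC [22]
  [3] addr=0x58 blk=22 s=2: VC-HIT | VC [30]
  [4] addr=0x7b blk=30 s=2: VC-HIT | VC [22]
  [5] addr=0x5b blk=22 s=2: VC-HIT | VC [30]
  [6] addr=0x2e blk=11 s=3: MISS | VC [30]
  [7] addr=0x58 blk=22 s=2: L1-HIT | VC [30]
  [8] addr=0x48 blk=18 s=2: MISS | VC [30, 22]
  [9] addr=0x79 blk=30 s=2: VC-HIT | VC [18, 22]
  [10] addr=0x5a blk=22 s=2: VC-HIT | VC [18, 30]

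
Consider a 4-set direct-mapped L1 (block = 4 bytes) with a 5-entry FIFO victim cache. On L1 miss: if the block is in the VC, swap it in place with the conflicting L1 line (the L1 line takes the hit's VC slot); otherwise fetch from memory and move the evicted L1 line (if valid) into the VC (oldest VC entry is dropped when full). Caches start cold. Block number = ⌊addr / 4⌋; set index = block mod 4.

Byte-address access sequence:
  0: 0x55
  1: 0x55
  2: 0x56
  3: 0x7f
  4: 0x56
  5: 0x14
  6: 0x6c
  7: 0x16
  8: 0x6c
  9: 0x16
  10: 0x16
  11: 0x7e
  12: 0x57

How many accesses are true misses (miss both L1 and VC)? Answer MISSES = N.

MISSES = 4

0: 0x55 (blk 21, set 1) → MISS  vc=[]
1: 0x55 (blk 21, set 1) → L1-HIT  vc=[]
2: 0x56 (blk 21, set 1) → L1-HIT  vc=[]
3: 0x7f (blk 31, set 3) → MISS  vc=[]
4: 0x56 (blk 21, set 1) → L1-HIT  vc=[]
5: 0x14 (blk 5, set 1) → MISS  vc=[21]
6: 0x6c (blk 27, set 3) → MISS  vc=[21, 31]
7: 0x16 (blk 5, set 1) → L1-HIT  vc=[21, 31]
8: 0x6c (blk 27, set 3) → L1-HIT  vc=[21, 31]
9: 0x16 (blk 5, set 1) → L1-HIT  vc=[21, 31]
10: 0x16 (blk 5, set 1) → L1-HIT  vc=[21, 31]
11: 0x7e (blk 31, set 3) → VC-HIT  vc=[21, 27]
12: 0x57 (blk 21, set 1) → VC-HIT  vc=[5, 27]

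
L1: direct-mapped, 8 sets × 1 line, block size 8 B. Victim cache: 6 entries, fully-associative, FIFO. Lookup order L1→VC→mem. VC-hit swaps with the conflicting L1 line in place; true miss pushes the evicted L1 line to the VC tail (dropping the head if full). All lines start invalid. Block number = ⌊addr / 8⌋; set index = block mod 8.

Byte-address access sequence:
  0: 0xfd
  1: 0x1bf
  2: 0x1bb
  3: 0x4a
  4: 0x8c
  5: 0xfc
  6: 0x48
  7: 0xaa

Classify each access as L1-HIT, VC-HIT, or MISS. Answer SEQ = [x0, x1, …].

SEQ = [MISS, MISS, L1-HIT, MISS, MISS, VC-HIT, VC-HIT, MISS]

#0 0xfd→b31/s7 MISS; vc=[]
#1 0x1bf→b55/s7 MISS; vc=[31]
#2 0x1bb→b55/s7 L1-HIT; vc=[31]
#3 0x4a→b9/s1 MISS; vc=[31]
#4 0x8c→b17/s1 MISS; vc=[31,9]
#5 0xfc→b31/s7 VC-HIT; vc=[55,9]
#6 0x48→b9/s1 VC-HIT; vc=[55,17]
#7 0xaa→b21/s5 MISS; vc=[55,17]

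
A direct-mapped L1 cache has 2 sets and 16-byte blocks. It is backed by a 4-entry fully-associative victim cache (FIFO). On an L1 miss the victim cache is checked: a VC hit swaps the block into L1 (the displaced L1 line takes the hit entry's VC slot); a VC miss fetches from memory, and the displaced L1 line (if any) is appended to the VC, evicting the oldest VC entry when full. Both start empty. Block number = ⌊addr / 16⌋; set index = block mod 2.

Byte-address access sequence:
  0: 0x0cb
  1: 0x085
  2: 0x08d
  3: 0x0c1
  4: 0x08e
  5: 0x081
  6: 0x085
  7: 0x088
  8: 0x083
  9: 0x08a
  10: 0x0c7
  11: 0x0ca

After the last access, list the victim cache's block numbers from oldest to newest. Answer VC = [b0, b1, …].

VC = [8]

0: 0xcb (blk 12, set 0) → MISS  vc=[]
1: 0x85 (blk 8, set 0) → MISS  vc=[12]
2: 0x8d (blk 8, set 0) → L1-HIT  vc=[12]
3: 0xc1 (blk 12, set 0) → VC-HIT  vc=[8]
4: 0x8e (blk 8, set 0) → VC-HIT  vc=[12]
5: 0x81 (blk 8, set 0) → L1-HIT  vc=[12]
6: 0x85 (blk 8, set 0) → L1-HIT  vc=[12]
7: 0x88 (blk 8, set 0) → L1-HIT  vc=[12]
8: 0x83 (blk 8, set 0) → L1-HIT  vc=[12]
9: 0x8a (blk 8, set 0) → L1-HIT  vc=[12]
10: 0xc7 (blk 12, set 0) → VC-HIT  vc=[8]
11: 0xca (blk 12, set 0) → L1-HIT  vc=[8]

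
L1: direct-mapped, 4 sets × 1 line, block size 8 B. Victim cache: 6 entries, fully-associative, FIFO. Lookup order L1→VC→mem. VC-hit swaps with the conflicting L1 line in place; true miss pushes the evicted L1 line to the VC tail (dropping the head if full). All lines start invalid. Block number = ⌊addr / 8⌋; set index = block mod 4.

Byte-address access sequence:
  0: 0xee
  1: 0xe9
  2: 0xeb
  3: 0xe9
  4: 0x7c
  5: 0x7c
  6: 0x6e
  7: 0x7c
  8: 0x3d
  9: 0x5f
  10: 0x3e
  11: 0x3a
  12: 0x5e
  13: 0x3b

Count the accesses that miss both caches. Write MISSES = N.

#0 0xee→b29/s1 MISS; vc=[]
#1 0xe9→b29/s1 L1-HIT; vc=[]
#2 0xeb→b29/s1 L1-HIT; vc=[]
#3 0xe9→b29/s1 L1-HIT; vc=[]
#4 0x7c→b15/s3 MISS; vc=[]
#5 0x7c→b15/s3 L1-HIT; vc=[]
#6 0x6e→b13/s1 MISS; vc=[29]
#7 0x7c→b15/s3 L1-HIT; vc=[29]
#8 0x3d→b7/s3 MISS; vc=[29,15]
#9 0x5f→b11/s3 MISS; vc=[29,15,7]
#10 0x3e→b7/s3 VC-HIT; vc=[29,15,11]
#11 0x3a→b7/s3 L1-HIT; vc=[29,15,11]
#12 0x5e→b11/s3 VC-HIT; vc=[29,15,7]
#13 0x3b→b7/s3 VC-HIT; vc=[29,15,11]

MISSES = 5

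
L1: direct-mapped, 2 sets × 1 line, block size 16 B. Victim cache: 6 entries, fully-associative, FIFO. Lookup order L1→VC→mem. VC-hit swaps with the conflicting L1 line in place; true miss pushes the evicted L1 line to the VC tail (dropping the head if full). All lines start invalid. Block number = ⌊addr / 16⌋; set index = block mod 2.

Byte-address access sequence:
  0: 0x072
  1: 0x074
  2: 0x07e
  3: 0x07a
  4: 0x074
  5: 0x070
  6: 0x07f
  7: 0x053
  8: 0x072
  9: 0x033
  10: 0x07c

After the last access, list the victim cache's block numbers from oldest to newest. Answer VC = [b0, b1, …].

  [0] addr=0x72 blk=7 s=1: MISS | VC []
  [1] addr=0x74 blk=7 s=1: L1-HIT | VC []
  [2] addr=0x7e blk=7 s=1: L1-HIT | VC []
  [3] addr=0x7a blk=7 s=1: L1-HIT | VC []
  [4] addr=0x74 blk=7 s=1: L1-HIT | VC []
  [5] addr=0x70 blk=7 s=1: L1-HIT | VC []
  [6] addr=0x7f blk=7 s=1: L1-HIT | VC []
  [7] addr=0x53 blk=5 s=1: MISS | VC [7]
  [8] addr=0x72 blk=7 s=1: VC-HIT | VC [5]
  [9] addr=0x33 blk=3 s=1: MISS | VC [5, 7]
  [10] addr=0x7c blk=7 s=1: VC-HIT | VC [5, 3]

VC = [5, 3]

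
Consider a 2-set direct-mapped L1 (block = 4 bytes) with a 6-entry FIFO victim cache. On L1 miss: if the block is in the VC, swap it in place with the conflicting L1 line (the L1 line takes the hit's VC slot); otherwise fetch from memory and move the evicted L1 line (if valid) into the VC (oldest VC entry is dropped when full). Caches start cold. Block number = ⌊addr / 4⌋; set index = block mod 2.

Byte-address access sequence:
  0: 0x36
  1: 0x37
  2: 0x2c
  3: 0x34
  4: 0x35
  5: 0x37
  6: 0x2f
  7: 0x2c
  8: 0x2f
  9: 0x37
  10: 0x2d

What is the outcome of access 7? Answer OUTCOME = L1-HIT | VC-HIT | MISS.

0: 0x36 (blk 13, set 1) → MISS  vc=[]
1: 0x37 (blk 13, set 1) → L1-HIT  vc=[]
2: 0x2c (blk 11, set 1) → MISS  vc=[13]
3: 0x34 (blk 13, set 1) → VC-HIT  vc=[11]
4: 0x35 (blk 13, set 1) → L1-HIT  vc=[11]
5: 0x37 (blk 13, set 1) → L1-HIT  vc=[11]
6: 0x2f (blk 11, set 1) → VC-HIT  vc=[13]
7: 0x2c (blk 11, set 1) → L1-HIT  vc=[13]
8: 0x2f (blk 11, set 1) → L1-HIT  vc=[13]
9: 0x37 (blk 13, set 1) → VC-HIT  vc=[11]
10: 0x2d (blk 11, set 1) → VC-HIT  vc=[13]

OUTCOME = L1-HIT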